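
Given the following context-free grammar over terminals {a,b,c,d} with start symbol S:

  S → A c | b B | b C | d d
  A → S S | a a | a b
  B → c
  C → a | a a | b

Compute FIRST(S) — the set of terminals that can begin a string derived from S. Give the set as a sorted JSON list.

Compute FIRST by fixpoint:
[1]
  A via A→a a: +{a}
  B via B→c: +{c}
  C via C→a: +{a}
  C via C→b: +{b}
  S via S→A c: +{a}
  S via S→b B: +{b}
  S via S→d d: +{d}
  FIRST[S]={a,b,d}  FIRST[A]={a}  FIRST[B]={c}  FIRST[C]={a,b}
[2]
  A via A→S S: +{b,d}
  FIRST[S]={a,b,d}  FIRST[A]={a,b,d}  FIRST[B]={c}  FIRST[C]={a,b}
[3] done
  FIRST[S]={a,b,d}  FIRST[A]={a,b,d}  FIRST[B]={c}  FIRST[C]={a,b}

FIRST(S) = ["a", "b", "d"]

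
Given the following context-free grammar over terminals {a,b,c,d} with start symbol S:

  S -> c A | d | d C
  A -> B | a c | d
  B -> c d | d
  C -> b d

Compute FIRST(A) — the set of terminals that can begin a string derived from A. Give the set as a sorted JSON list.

Compute FIRST by fixpoint:
pass 1:
  A via A→a c: +{a}
  A via A→d: +{d}
  B via B→c d: +{c}
  B via B→d: +{d}
  C via C→b d: +{b}
  S via S→c A: +{c}
  S via S→d: +{d}
  S: {c,d}  A: {a,d}  B: {c,d}  C: {b}
pass 2:
  A via A→B: +{c}
  S: {c,d}  A: {a,c,d}  B: {c,d}  C: {b}
pass 3: (stable)
  S: {c,d}  A: {a,c,d}  B: {c,d}  C: {b}

FIRST(A) = ["a", "c", "d"]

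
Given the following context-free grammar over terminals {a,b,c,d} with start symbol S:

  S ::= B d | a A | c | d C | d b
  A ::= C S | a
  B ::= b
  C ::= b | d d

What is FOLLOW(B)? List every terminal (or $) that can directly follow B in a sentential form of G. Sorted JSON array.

FIRST sets, iterate to fixpoint:
iter 1:
  A via A→a: +{a}
  B via B→b: +{b}
  C via C→b: +{b}
  C via C→d d: +{d}
  S via S→B d: +{b}
  S via S→a A: +{a}
  S via S→c: +{c}
  S via S→d C: +{d}
  FIRST(S)={a,b,c,d}  FIRST(A)={a}  FIRST(B)={b}  FIRST(C)={b,d}
iter 2:
  A via A→C S: +{b,d}
  FIRST(S)={a,b,c,d}  FIRST(A)={a,b,d}  FIRST(B)={b}  FIRST(C)={b,d}
iter 3: — fixpoint
  FIRST(S)={a,b,c,d}  FIRST(A)={a,b,d}  FIRST(B)={b}  FIRST(C)={b,d}

FOLLOW sets:
FOLLOW(S) := {$}
round 1:
  A→C S: FOLLOW(C) ⊇ FIRST(S) = {a,b,c,d}; new: +{a,b,c,d}
  S→B d: FOLLOW(B) ⊇ FIRST(d) = {d}; new: +{d}
  S→a A: FOLLOW(A) ⊇ FOLLOW(S) ⊇ {$}; new: +{$}
  S→d C: FOLLOW(C) ⊇ FOLLOW(S) ⊇ {$}; new: +{$}
  FOLLOW[S]={$}  FOLLOW[A]={$}  FOLLOW[B]={d}  FOLLOW[C]={$,a,b,c,d}
round 2: (stable)
  FOLLOW[S]={$}  FOLLOW[A]={$}  FOLLOW[B]={d}  FOLLOW[C]={$,a,b,c,d}

FOLLOW(B) = ["d"]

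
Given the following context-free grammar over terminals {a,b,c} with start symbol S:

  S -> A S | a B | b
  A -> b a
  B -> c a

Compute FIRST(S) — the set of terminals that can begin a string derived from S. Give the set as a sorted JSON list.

Compute FIRST by fixpoint:
pass 1:
  A via A→b a: +{b}
  B via B→c a: +{c}
  S via S→A S: +{b}
  S via S→a B: +{a}
  FIRST[S]={a,b}  FIRST[A]={b}  FIRST[B]={c}
pass 2: (stable)
  FIRST[S]={a,b}  FIRST[A]={b}  FIRST[B]={c}

FIRST(S) = ["a", "b"]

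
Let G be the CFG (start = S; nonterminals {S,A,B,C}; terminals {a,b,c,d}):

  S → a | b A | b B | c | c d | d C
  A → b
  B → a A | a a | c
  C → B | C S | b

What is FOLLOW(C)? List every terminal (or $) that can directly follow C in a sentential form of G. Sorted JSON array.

FIRST iteration:
[1]
  A via A→b: +{b}
  B via B→a A: +{a}
  B via B→c: +{c}
  C via C→B: +{a,c}
  C via C→b: +{b}
  S via S→a: +{a}
  S via S→b A: +{b}
  S via S→c: +{c}
  S via S→d C: +{d}
  S: {a,b,c,d}  A: {b}  B: {a,c}  C: {a,b,c}
[2] done
  S: {a,b,c,d}  A: {b}  B: {a,c}  C: {a,b,c}

FOLLOW iteration:
FOLLOW(S) := {$}
iter 1:
  C→C S: FOLLOW(C) ⊇ FIRST(S) = {a,b,c,d}; new: +{a,b,c,d}
  C→C S: FOLLOW(S) ⊇ FOLLOW(C) ⊇ {a,b,c,d}; new: +{a,b,c,d}
  S→b A: FOLLOW(A) ⊇ FOLLOW(S) ⊇ {$,a,b,c,d}; new: +{$,a,b,c,d}
  S→b B: FOLLOW(B) ⊇ FOLLOW(S) ⊇ {$,a,b,c,d}; new: +{$,a,b,c,d}
  S→d C: FOLLOW(C) ⊇ FOLLOW(S) ⊇ {$,a,b,c,d}; new: +{$}
  FOLLOW[S]={$,a,b,c,d}  FOLLOW[A]={$,a,b,c,d}  FOLLOW[B]={$,a,b,c,d}  FOLLOW[C]={$,a,b,c,d}
iter 2: — fixpoint
  FOLLOW[S]={$,a,b,c,d}  FOLLOW[A]={$,a,b,c,d}  FOLLOW[B]={$,a,b,c,d}  FOLLOW[C]={$,a,b,c,d}

FOLLOW(C) = ["$", "a", "b", "c", "d"]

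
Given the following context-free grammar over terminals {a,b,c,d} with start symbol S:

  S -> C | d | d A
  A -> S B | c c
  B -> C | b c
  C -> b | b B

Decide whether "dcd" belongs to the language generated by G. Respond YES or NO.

CNF form of G:
  S -> T1 B | T2 A | b | d
  A -> S B | T0 T0
  B -> T1 B | T1 T0 | b
  C -> T1 B | b
  T0 -> c
  T1 -> b
  T2 -> d

Fill CYK table bottom-up:
  T[0,0] 'd' = {S,T2}  orig:{S}
  T[1,1] 'c' = {T0}  orig:{}
  T[2,2] 'd' = {S,T2}  orig:{S}
  T[0,1] 'dc' = ∅
  T[1,2] 'cd' = ∅
  T[0,2] 'dcd' = ∅

S ∉ T[0,2] ⇒ NO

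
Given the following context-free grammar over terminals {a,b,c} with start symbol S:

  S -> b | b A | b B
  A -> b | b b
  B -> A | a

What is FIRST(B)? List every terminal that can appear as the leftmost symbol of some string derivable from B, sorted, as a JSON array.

Compute FIRST by fixpoint:
round 1:
  A via A→b: +{b}
  B via B→A: +{b}
  B via B→a: +{a}
  S via S→b: +{b}
  FIRST(S)={b}  FIRST(A)={b}  FIRST(B)={a,b}
round 2: — fixpoint
  FIRST(S)={b}  FIRST(A)={b}  FIRST(B)={a,b}

FIRST(B) = ["a", "b"]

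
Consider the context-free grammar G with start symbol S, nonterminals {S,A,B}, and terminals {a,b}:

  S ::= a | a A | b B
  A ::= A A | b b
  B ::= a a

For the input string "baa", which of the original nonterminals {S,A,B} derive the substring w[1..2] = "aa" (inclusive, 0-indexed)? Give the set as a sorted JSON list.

CNF form of G:
  S -> T0 B | T1 A | a
  A -> A A | T0 T0
  B -> T1 T1
  T0 -> b
  T1 -> a

CYK fill, restricted to cells inside w[1..2]:
  [1..1]={S,T1}  "a"  orig:{S}
  [2..2]={S,T1}  "a"  orig:{S}
  [1..2]={B}  "aa"

Original NTs in T[1,2] deriving "aa": ["B"]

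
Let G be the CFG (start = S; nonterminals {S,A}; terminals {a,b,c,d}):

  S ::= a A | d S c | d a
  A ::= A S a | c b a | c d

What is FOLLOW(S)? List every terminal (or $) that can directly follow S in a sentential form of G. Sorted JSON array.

FIRST iteration:
[1]
  A via A→c b a: +{c}
  S via S→a A: +{a}
  S via S→d S c: +{d}
  FIRST[S]={a,d}  FIRST[A]={c}
[2] (stable)
  FIRST[S]={a,d}  FIRST[A]={c}

FOLLOW sets:
initialize: $ ∈ FOLLOW(S)
iter 1:
  A→A S a: FOLLOW(A) ⊇ FIRST(S) = {a,d}; new: +{a,d}
  A→A S a: FOLLOW(S) ⊇ FIRST(a) = {a}; new: +{a}
  S→a A: FOLLOW(A) ⊇ FOLLOW(S) ⊇ {$,a}; new: +{$}
  S→d S c: FOLLOW(S) ⊇ FIRST(c) = {c}; new: +{c}
  S: {$,a,c}  A: {$,a,d}
iter 2:
  S→a A: FOLLOW(A) ⊇ FOLLOW(S) ⊇ {$,a,c}; new: +{c}
  S: {$,a,c}  A: {$,a,c,d}
iter 3: done
  S: {$,a,c}  A: {$,a,c,d}

FOLLOW(S) = ["$", "a", "c"]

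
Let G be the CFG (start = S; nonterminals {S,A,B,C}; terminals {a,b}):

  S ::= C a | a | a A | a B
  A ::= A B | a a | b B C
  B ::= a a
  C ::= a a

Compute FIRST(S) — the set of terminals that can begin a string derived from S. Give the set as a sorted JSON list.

FIRST iteration:
iter 1:
  A via A→a a: +{a}
  A via A→b B C: +{b}
  B via B→a a: +{a}
  C via C→a a: +{a}
  S via S→C a: +{a}
  FIRST[S]={a}  FIRST[A]={a,b}  FIRST[B]={a}  FIRST[C]={a}
iter 2: (stable)
  FIRST[S]={a}  FIRST[A]={a,b}  FIRST[B]={a}  FIRST[C]={a}

FIRST(S) = ["a"]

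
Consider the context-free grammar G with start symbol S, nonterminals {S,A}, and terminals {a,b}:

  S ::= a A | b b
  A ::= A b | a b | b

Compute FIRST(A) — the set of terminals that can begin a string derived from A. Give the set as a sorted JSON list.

Compute FIRST by fixpoint:
iter 1:
  A via A→a b: +{a}
  A via A→b: +{b}
  S via S→a A: +{a}
  S via S→b b: +{b}
  FIRST(S)={a,b}  FIRST(A)={a,b}
iter 2: done
  FIRST(S)={a,b}  FIRST(A)={a,b}

FIRST(A) = ["a", "b"]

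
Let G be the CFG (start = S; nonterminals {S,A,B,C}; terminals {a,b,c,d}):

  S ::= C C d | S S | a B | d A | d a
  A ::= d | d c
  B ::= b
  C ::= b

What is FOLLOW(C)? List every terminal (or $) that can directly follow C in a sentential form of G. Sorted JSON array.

FIRST sets, iterate to fixpoint:
[1]
  A via A→d: +{d}
  B via B→b: +{b}
  C via C→b: +{b}
  S via S→C C d: +{b}
  S via S→a B: +{a}
  S via S→d A: +{d}
  FIRST[S]={a,b,d}  FIRST[A]={d}  FIRST[B]={b}  FIRST[C]={b}
[2] — fixpoint
  FIRST[S]={a,b,d}  FIRST[A]={d}  FIRST[B]={b}  FIRST[C]={b}

FOLLOW sets:
initialize: $ ∈ FOLLOW(S)
iter 1:
  S→C C d: FOLLOW(C) ⊇ FIRST(C) = {b}; new: +{b}
  S→C C d: FOLLOW(C) ⊇ FIRST(d) = {d}; new: +{d}
  S→S S: FOLLOW(S) ⊇ FIRST(S) = {a,b,d}; new: +{a,b,d}
  S→a B: FOLLOW(B) ⊇ FOLLOW(S) ⊇ {$,a,b,d}; new: +{$,a,b,d}
  S→d A: FOLLOW(A) ⊇ FOLLOW(S) ⊇ {$,a,b,d}; new: +{$,a,b,d}
  FOLLOW[S]={$,a,b,d}  FOLLOW[A]={$,a,b,d}  FOLLOW[B]={$,a,b,d}  FOLLOW[C]={b,d}
iter 2: (no change)
  FOLLOW[S]={$,a,b,d}  FOLLOW[A]={$,a,b,d}  FOLLOW[B]={$,a,b,d}  FOLLOW[C]={b,d}

FOLLOW(C) = ["b", "d"]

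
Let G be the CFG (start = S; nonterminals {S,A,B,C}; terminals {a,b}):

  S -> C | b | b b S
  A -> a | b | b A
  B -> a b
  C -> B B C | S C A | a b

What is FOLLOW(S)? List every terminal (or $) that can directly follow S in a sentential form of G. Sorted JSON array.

Compute FIRST by fixpoint:
iter 1:
  A via A→a: +{a}
  A via A→b: +{b}
  B via B→a b: +{a}
  C via C→B B C: +{a}
  S via S→C: +{a}
  S via S→b: +{b}
  FIRST[S]={a,b}  FIRST[A]={a,b}  FIRST[B]={a}  FIRST[C]={a}
iter 2:
  C via C→S C A: +{b}
  FIRST[S]={a,b}  FIRST[A]={a,b}  FIRST[B]={a}  FIRST[C]={a,b}
iter 3: done
  FIRST[S]={a,b}  FIRST[A]={a,b}  FIRST[B]={a}  FIRST[C]={a,b}

FOLLOW sets:
initialize: $ ∈ FOLLOW(S)
round 1:
  C→B B C: FOLLOW(B) ⊇ FIRST(B) = {a}; new: +{a}
  C→B B C: FOLLOW(B) ⊇ FIRST(C) = {a,b}; new: +{b}
  C→S C A: FOLLOW(S) ⊇ FIRST(C) = {a,b}; new: +{a,b}
  C→S C A: FOLLOW(C) ⊇ FIRST(A) = {a,b}; new: +{a,b}
  C→S C A: FOLLOW(A) ⊇ FOLLOW(C) ⊇ {a,b}; new: +{a,b}
  S→C: FOLLOW(C) ⊇ FOLLOW(S) ⊇ {$,a,b}; new: +{$}
  FOLLOW[S]={$,a,b}  FOLLOW[A]={a,b}  FOLLOW[B]={a,b}  FOLLOW[C]={$,a,b}
round 2:
  C→S C A: FOLLOW(A) ⊇ FOLLOW(C) ⊇ {$,a,b}; new: +{$}
  FOLLOW[S]={$,a,b}  FOLLOW[A]={$,a,b}  FOLLOW[B]={a,b}  FOLLOW[C]={$,a,b}
round 3: done
  FOLLOW[S]={$,a,b}  FOLLOW[A]={$,a,b}  FOLLOW[B]={a,b}  FOLLOW[C]={$,a,b}

FOLLOW(S) = ["$", "a", "b"]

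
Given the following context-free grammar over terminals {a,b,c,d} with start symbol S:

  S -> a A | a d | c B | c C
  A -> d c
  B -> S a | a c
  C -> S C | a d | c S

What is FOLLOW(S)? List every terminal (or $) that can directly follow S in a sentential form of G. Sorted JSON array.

FIRST sets, iterate to fixpoint:
pass 1:
  A via A→d c: +{d}
  B via B→a c: +{a}
  C via C→a d: +{a}
  C via C→c S: +{c}
  S via S→a A: +{a}
  S via S→c B: +{c}
  FIRST[S]={a,c}  FIRST[A]={d}  FIRST[B]={a}  FIRST[C]={a,c}
pass 2:
  B via B→S a: +{c}
  FIRST[S]={a,c}  FIRST[A]={d}  FIRST[B]={a,c}  FIRST[C]={a,c}
pass 3: (stable)
  FIRST[S]={a,c}  FIRST[A]={d}  FIRST[B]={a,c}  FIRST[C]={a,c}

FOLLOW sets:
seed FOLLOW(S) with $
round 1:
  B→S a: FOLLOW(S) ⊇ FIRST(a) = {a}; new: +{a}
  C→S C: FOLLOW(S) ⊇ FIRST(C) = {a,c}; new: +{c}
  S→a A: FOLLOW(A) ⊇ FOLLOW(S) ⊇ {$,a,c}; new: +{$,a,c}
  S→c B: FOLLOW(B) ⊇ FOLLOW(S) ⊇ {$,a,c}; new: +{$,a,c}
  S→c C: FOLLOW(C) ⊇ FOLLOW(S) ⊇ {$,a,c}; new: +{$,a,c}
  FOLLOW(S)={$,a,c}  FOLLOW(A)={$,a,c}  FOLLOW(B)={$,a,c}  FOLLOW(C)={$,a,c}
round 2: (no change)
  FOLLOW(S)={$,a,c}  FOLLOW(A)={$,a,c}  FOLLOW(B)={$,a,c}  FOLLOW(C)={$,a,c}

FOLLOW(S) = ["$", "a", "c"]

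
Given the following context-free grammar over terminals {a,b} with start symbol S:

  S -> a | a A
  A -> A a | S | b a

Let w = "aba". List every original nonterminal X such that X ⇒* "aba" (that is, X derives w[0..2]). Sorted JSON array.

Convert to CNF:
  S -> T0 A | a
  A -> A T0 | T0 A | T1 T0 | a
  T0 -> a
  T1 -> b

CYK fill — only the sub-triangle for w[0..2]:
  T[0,0] 'a' = {A,S,T0}  orig:{A,S}
  T[1,1] 'b' = {T1}  orig:{}
  T[2,2] 'a' = {A,S,T0}  orig:{A,S}
  T[0,1] 'ab' = ∅
  T[1,2] 'ba' = {A}
  T[0,2] 'aba' = {A,S}

Original NTs in T[0,2] deriving "aba": ["A", "S"]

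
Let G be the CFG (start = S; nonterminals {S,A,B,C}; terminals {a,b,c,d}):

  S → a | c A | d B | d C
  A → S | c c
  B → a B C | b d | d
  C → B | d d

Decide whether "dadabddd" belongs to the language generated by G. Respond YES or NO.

CNF form of G:
  S -> T0 A | T1 B | T1 C | a
  A -> T0 A | T0 T0 | T1 B | T1 C | a
  B -> T2 X4 | T3 T1 | d
  C -> T1 T1 | T2 X5 | T3 T1 | d
  T0 -> c
  T1 -> d
  T2 -> a
  T3 -> b
  X4 -> B C
  X5 -> B C

CYK fill:
  T[0,0] 'd' = {B,C,T1}  orig:{B,C}
  T[1,1] 'a' = {A,S,T2}  orig:{A,S}
  T[2,2] 'd' = {B,C,T1}  orig:{B,C}
  T[3,3] 'a' = {A,S,T2}  orig:{A,S}
  T[4,4] 'b' = {T3}  orig:{}
  T[5,5] 'd' = {B,C,T1}  orig:{B,C}
  T[6,6] 'd' = {B,C,T1}  orig:{B,C}
  T[7,7] 'd' = {B,C,T1}  orig:{B,C}
  T[0,1] 'da' = ∅
  T[1,2] 'ad' = ∅
  T[2,3] 'da' = ∅
  T[3,4] 'ab' = ∅
  T[4,5] 'bd' = {B,C}
  T[5,6] 'dd' = {A,C,S,X4,X5}  orig:{A,C,S}
  T[6,7] 'dd' = {A,C,S,X4,X5}  orig:{A,C,S}
  T[0,2] 'dad' = ∅
  T[1,3] 'ada' = ∅
  T[2,4] 'dab' = ∅
  T[3,5] 'abd' = ∅
  T[4,6] 'bdd' = {X4,X5}  orig:{}
  T[5,7] 'ddd' = {A,S,X4,X5}  orig:{A,S}
  T[0,3] 'dada' = ∅
  T[1,4] 'adab' = ∅
  T[2,5] 'dabd' = ∅
  T[3,6] 'abdd' = {B,C}
  T[4,7] 'bddd' = {X4,X5}  orig:{}
  T[0,4] 'dadab' = ∅
  T[1,5] 'adabd' = ∅
  T[2,6] 'dabdd' = {A,S,X4,X5}  orig:{A,S}
  T[3,7] 'abddd' = {B,C,X4,X5}  orig:{B,C}
  T[0,5] 'dadabd' = ∅
  T[1,6] 'adabdd' = {B,C}
  T[2,7] 'dabddd' = {A,S,X4,X5}  orig:{A,S}
  T[0,6] 'dadabdd' = {A,S,X4,X5}  orig:{A,S}
  T[1,7] 'adabddd' = {B,C,X4,X5}  orig:{B,C}
  T[0,7] 'dadabddd' = {A,S,X4,X5}  orig:{A,S}

S ∈ T[0,7] ⇒ YES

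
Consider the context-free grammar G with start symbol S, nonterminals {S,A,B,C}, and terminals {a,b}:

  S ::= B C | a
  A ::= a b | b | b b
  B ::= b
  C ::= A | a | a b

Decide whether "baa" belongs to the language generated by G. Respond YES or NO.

Convert to CNF:
  S -> B C | a
  A -> T0 T1 | T1 T1 | b
  B -> b
  C -> T0 T1 | T1 T1 | a | b
  T0 -> a
  T1 -> b

CYK fill:
  cell(0,0) b: {A,B,C,T1}  orig:{A,B,C}
  cell(1,1) a: {C,S,T0}  orig:{C,S}
  cell(2,2) a: {C,S,T0}  orig:{C,S}
  cell(0,1) ba: {S}
  cell(1,2) aa: ∅
  cell(0,2) baa: ∅

S ∉ T[0,2] ⇒ NO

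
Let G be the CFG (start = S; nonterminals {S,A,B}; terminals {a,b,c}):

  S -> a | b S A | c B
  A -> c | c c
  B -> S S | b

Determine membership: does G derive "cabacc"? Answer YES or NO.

Convert to CNF:
  S -> T0 B | T1 X2 | a
  A -> T0 T0 | c
  B -> S S | b
  T0 -> c
  T1 -> b
  X2 -> S A

CYK table (by increasing span):
  [0..0]={A,T0}  "c"  orig:{A}
  [1..1]={S}  "a"
  [2..2]={B,T1}  "b"  orig:{B}
  [3..3]={S}  "a"
  [4..4]={A,T0}  "c"  orig:{A}
  [5..5]={A,T0}  "c"  orig:{A}
  [0..1]=∅  "ca"
  [1..2]=∅  "ab"
  [2..3]=∅  "ba"
  [3..4]={X2}  "ac"  orig:{}
  [4..5]={A}  "cc"
  [0..2]=∅  "cab"
  [1..3]=∅  "aba"
  [2..4]={S}  "bac"
  [3..5]={X2}  "acc"  orig:{}
  [0..3]=∅  "caba"
  [1..4]={B}  "abac"
  [2..5]={S,X2}  "bacc"  orig:{S}
  [0..4]={S}  "cabac"
  [1..5]={B}  "abacc"
  [0..5]={S,X2}  "cabacc"  orig:{S}

S ∈ T[0,5] ⇒ YES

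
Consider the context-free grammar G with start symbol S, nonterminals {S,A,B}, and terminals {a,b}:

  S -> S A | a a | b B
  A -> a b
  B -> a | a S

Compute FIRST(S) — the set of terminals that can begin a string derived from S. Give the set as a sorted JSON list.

FIRST iteration:
pass 1:
  A via A→a b: +{a}
  B via B→a: +{a}
  S via S→a a: +{a}
  S via S→b B: +{b}
  S: {a,b}  A: {a}  B: {a}
pass 2: done
  S: {a,b}  A: {a}  B: {a}

FIRST(S) = ["a", "b"]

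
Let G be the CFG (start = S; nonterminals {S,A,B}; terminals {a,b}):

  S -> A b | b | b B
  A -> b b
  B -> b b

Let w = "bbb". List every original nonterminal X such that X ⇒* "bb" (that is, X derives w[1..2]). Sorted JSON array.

Convert to CNF:
  S -> A T0 | T0 B | b
  A -> T0 T0
  B -> T0 T0
  T0 -> b

Fill CYK table bottom-up (cells [i..j] with 1 ≤ i ≤ j ≤ 2 only):
  [1..1]={S,T0}  "b"  orig:{S}
  [2..2]={S,T0}  "b"  orig:{S}
  [1..2]={A,B}  "bb"

Original NTs in T[1,2] deriving "bb": ["A", "B"]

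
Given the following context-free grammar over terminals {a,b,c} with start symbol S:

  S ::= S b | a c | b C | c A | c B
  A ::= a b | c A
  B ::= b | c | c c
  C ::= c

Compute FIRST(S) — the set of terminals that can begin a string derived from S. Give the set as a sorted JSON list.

FIRST iteration:
[1]
  A via A→a b: +{a}
  A via A→c A: +{c}
  B via B→b: +{b}
  B via B→c: +{c}
  C via C→c: +{c}
  S via S→a c: +{a}
  S via S→b C: +{b}
  S via S→c A: +{c}
  FIRST(S)={a,b,c}  FIRST(A)={a,c}  FIRST(B)={b,c}  FIRST(C)={c}
[2] — fixpoint
  FIRST(S)={a,b,c}  FIRST(A)={a,c}  FIRST(B)={b,c}  FIRST(C)={c}

FIRST(S) = ["a", "b", "c"]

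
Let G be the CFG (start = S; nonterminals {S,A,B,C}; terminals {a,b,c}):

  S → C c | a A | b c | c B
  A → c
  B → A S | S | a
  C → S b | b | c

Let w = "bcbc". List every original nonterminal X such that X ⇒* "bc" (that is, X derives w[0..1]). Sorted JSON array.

Convert to CNF:
  S -> C T0 | T0 B | T1 A | T2 T0
  A -> c
  B -> A S | C T0 | T0 B | T1 A | T2 T0 | a
  C -> S T2 | b | c
  T0 -> c
  T1 -> a
  T2 -> b

Fill CYK table bottom-up, restricted to cells inside w[0..1]:
  cell(0,0) b: {C,T2}  orig:{C}
  cell(1,1) c: {A,C,T0}  orig:{A,C}
  cell(0,1) bc: {B,S}

Original NTs in T[0,1] deriving "bc": ["B", "S"]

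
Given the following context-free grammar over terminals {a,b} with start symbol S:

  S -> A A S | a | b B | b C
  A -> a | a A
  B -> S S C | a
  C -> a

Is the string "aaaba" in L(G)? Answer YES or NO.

Convert to CNF:
  S -> A X3 | T1 B | T1 C | a
  A -> T0 A | a
  B -> S X2 | a
  C -> a
  T0 -> a
  T1 -> b
  X2 -> S C
  X3 -> A S

CYK fill:
  cell(0,0) a: {A,B,C,S,T0}  orig:{A,B,C,S}
  cell(1,1) a: {A,B,C,S,T0}  orig:{A,B,C,S}
  cell(2,2) a: {A,B,C,S,T0}  orig:{A,B,C,S}
  cell(3,3) b: {T1}  orig:{}
  cell(4,4) a: {A,B,C,S,T0}  orig:{A,B,C,S}
  cell(0,1) aa: {A,X2,X3}  orig:{A}
  cell(1,2) aa: {A,X2,X3}  orig:{A}
  cell(2,3) ab: ∅
  cell(3,4) ba: {S}
  cell(0,2) aaa: {A,B,S,X3}  orig:{A,B,S}
  cell(1,3) aab: ∅
  cell(2,4) aba: {X3}  orig:{}
  cell(0,3) aaab: ∅
  cell(1,4) aaba: {S,X3}  orig:{S}
  cell(0,4) aaaba: {S,X3}  orig:{S}

S ∈ T[0,4] ⇒ YES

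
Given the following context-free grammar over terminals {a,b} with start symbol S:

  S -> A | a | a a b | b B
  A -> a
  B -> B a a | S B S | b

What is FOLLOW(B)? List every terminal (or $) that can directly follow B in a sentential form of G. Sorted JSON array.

Compute FIRST by fixpoint:
pass 1:
  A via A→a: +{a}
  B via B→b: +{b}
  S via S→A: +{a}
  S via S→b B: +{b}
  FIRST(S)={a,b}  FIRST(A)={a}  FIRST(B)={b}
pass 2:
  B via B→S B S: +{a}
  FIRST(S)={a,b}  FIRST(A)={a}  FIRST(B)={a,b}
pass 3: (no change)
  FIRST(S)={a,b}  FIRST(A)={a}  FIRST(B)={a,b}

Compute FOLLOW by fixpoint:
initialize: $ ∈ FOLLOW(S)
iter 1:
  B→B a a: FOLLOW(B) ⊇ FIRST(a) = {a}; new: +{a}
  B→S B S: FOLLOW(S) ⊇ FIRST(B) = {a,b}; new: +{a,b}
  B→S B S: FOLLOW(B) ⊇ FIRST(S) = {a,b}; new: +{b}
  S→A: FOLLOW(A) ⊇ FOLLOW(S) ⊇ {$,a,b}; new: +{$,a,b}
  S→b B: FOLLOW(B) ⊇ FOLLOW(S) ⊇ {$,a,b}; new: +{$}
  S: {$,a,b}  A: {$,a,b}  B: {$,a,b}
iter 2: done
  S: {$,a,b}  A: {$,a,b}  B: {$,a,b}

FOLLOW(B) = ["$", "a", "b"]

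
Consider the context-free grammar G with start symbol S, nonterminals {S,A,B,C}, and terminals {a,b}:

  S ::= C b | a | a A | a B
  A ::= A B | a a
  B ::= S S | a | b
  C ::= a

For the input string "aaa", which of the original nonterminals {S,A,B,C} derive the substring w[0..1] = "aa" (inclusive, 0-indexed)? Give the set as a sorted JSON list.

CNF form of G:
  S -> C T1 | T0 A | T0 B | a
  A -> A B | T0 T0
  B -> S S | a | b
  C -> a
  T0 -> a
  T1 -> b

CYK table (by increasing span) (cells [i..j] with 0 ≤ i ≤ j ≤ 1 only):
  cell(0,0) a: {B,C,S,T0}  orig:{B,C,S}
  cell(1,1) a: {B,C,S,T0}  orig:{B,C,S}
  cell(0,1) aa: {A,B,S}

Original NTs in T[0,1] deriving "aa": ["A", "B", "S"]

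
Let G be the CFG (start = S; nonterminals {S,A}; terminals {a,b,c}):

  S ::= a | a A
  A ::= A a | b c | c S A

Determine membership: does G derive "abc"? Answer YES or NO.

CNF form of G:
  S -> T0 A | a
  A -> A T0 | T1 T2 | T2 X3
  T0 -> a
  T1 -> b
  T2 -> c
  X3 -> S A

CYK fill:
  [0..0]={S,T0}  "a"  orig:{S}
  [1..1]={T1}  "b"  orig:{}
  [2..2]={T2}  "c"  orig:{}
  [0..1]=∅  "ab"
  [1..2]={A}  "bc"
  [0..2]={S,X3}  "abc"  orig:{S}

S ∈ T[0,2] ⇒ YES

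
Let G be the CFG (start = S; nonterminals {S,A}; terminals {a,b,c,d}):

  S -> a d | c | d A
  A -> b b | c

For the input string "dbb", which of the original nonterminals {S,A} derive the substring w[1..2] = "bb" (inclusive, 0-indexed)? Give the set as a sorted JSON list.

CNF form of G:
  S -> T1 T2 | T2 A | c
  A -> T0 T0 | c
  T0 -> b
  T1 -> a
  T2 -> d

CYK table (by increasing span), restricted to cells inside w[1..2]:
  T[1,1] 'b' = {T0}  orig:{}
  T[2,2] 'b' = {T0}  orig:{}
  T[1,2] 'bb' = {A}

Original NTs in T[1,2] deriving "bb": ["A"]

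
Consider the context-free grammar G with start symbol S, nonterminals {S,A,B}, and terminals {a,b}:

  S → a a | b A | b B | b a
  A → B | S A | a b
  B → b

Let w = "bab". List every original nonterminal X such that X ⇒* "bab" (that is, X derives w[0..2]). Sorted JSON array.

Convert to CNF:
  S -> T0 T0 | T1 A | T1 B | T1 T0
  A -> S A | T0 T1 | b
  B -> b
  T0 -> a
  T1 -> b

CYK fill (cells [i..j] with 0 ≤ i ≤ j ≤ 2 only):
  cell(0,0) b: {A,B,T1}  orig:{A,B}
  cell(1,1) a: {T0}  orig:{}
  cell(2,2) b: {A,B,T1}  orig:{A,B}
  cell(0,1) ba: {S}
  cell(1,2) ab: {A}
  cell(0,2) bab: {A,S}

Original NTs in T[0,2] deriving "bab": ["A", "S"]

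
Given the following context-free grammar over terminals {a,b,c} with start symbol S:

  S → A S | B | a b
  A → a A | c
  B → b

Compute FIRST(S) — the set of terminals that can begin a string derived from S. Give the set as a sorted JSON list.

FIRST sets, iterate to fixpoint:
round 1:
  A via A→a A: +{a}
  A via A→c: +{c}
  B via B→b: +{b}
  S via S→A S: +{a,c}
  S via S→B: +{b}
  FIRST[S]={a,b,c}  FIRST[A]={a,c}  FIRST[B]={b}
round 2: (stable)
  FIRST[S]={a,b,c}  FIRST[A]={a,c}  FIRST[B]={b}

FIRST(S) = ["a", "b", "c"]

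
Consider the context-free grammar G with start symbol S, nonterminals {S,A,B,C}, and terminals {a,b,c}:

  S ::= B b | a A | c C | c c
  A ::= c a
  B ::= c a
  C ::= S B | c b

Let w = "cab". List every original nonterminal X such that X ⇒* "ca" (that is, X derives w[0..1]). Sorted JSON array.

CNF form of G:
  S -> B T2 | T0 C | T0 T0 | T1 A
  A -> T0 T1
  B -> T0 T1
  C -> S B | T0 T2
  T0 -> c
  T1 -> a
  T2 -> b

CYK table (by increasing span) (cells [i..j] with 0 ≤ i ≤ j ≤ 1 only):
  T[0,0] 'c' = {T0}  orig:{}
  T[1,1] 'a' = {T1}  orig:{}
  T[0,1] 'ca' = {A,B}

Original NTs in T[0,1] deriving "ca": ["A", "B"]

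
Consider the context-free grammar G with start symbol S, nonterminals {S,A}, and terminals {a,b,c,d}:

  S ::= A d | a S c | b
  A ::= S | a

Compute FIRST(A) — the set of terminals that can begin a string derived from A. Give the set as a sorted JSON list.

Compute FIRST by fixpoint:
iter 1:
  A via A→a: +{a}
  S via S→A d: +{a}
  S via S→b: +{b}
  FIRST(S)={a,b}  FIRST(A)={a}
iter 2:
  A via A→S: +{b}
  FIRST(S)={a,b}  FIRST(A)={a,b}
iter 3: — fixpoint
  FIRST(S)={a,b}  FIRST(A)={a,b}

FIRST(A) = ["a", "b"]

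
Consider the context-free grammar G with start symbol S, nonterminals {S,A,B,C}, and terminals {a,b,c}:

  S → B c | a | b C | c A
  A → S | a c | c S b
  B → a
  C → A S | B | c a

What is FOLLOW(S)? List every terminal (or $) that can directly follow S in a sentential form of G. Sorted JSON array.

FIRST iteration:
pass 1:
  A via A→a c: +{a}
  A via A→c S b: +{c}
  B via B→a: +{a}
  C via C→A S: +{a,c}
  S via S→B c: +{a}
  S via S→b C: +{b}
  S via S→c A: +{c}
  FIRST(S)={a,b,c}  FIRST(A)={a,c}  FIRST(B)={a}  FIRST(C)={a,c}
pass 2:
  A via A→S: +{b}
  C via C→A S: +{b}
  FIRST(S)={a,b,c}  FIRST(A)={a,b,c}  FIRST(B)={a}  FIRST(C)={a,b,c}
pass 3: done
  FIRST(S)={a,b,c}  FIRST(A)={a,b,c}  FIRST(B)={a}  FIRST(C)={a,b,c}

Compute FOLLOW by fixpoint:
FOLLOW(S) := {$}
iter 1:
  A→c S b: FOLLOW(S) ⊇ FIRST(b) = {b}; new: +{b}
  C→A S: FOLLOW(A) ⊇ FIRST(S) = {a,b,c}; new: +{a,b,c}
  S→B c: FOLLOW(B) ⊇ FIRST(c) = {c}; new: +{c}
  S→b C: FOLLOW(C) ⊇ FOLLOW(S) ⊇ {$,b}; new: +{$,b}
  S→c A: FOLLOW(A) ⊇ FOLLOW(S) ⊇ {$,b}; new: +{$}
  S: {$,b}  A: {$,a,b,c}  B: {c}  C: {$,b}
iter 2:
  A→S: FOLLOW(S) ⊇ FOLLOW(A) ⊇ {$,a,b,c}; new: +{a,c}
  C→B: FOLLOW(B) ⊇ FOLLOW(C) ⊇ {$,b}; new: +{$,b}
  S→b C: FOLLOW(C) ⊇ FOLLOW(S) ⊇ {$,a,b,c}; new: +{a,c}
  S: {$,a,b,c}  A: {$,a,b,c}  B: {$,b,c}  C: {$,a,b,c}
iter 3:
  C→B: FOLLOW(B) ⊇ FOLLOW(C) ⊇ {$,a,b,c}; new: +{a}
  S: {$,a,b,c}  A: {$,a,b,c}  B: {$,a,b,c}  C: {$,a,b,c}
iter 4: — fixpoint
  S: {$,a,b,c}  A: {$,a,b,c}  B: {$,a,b,c}  C: {$,a,b,c}

FOLLOW(S) = ["$", "a", "b", "c"]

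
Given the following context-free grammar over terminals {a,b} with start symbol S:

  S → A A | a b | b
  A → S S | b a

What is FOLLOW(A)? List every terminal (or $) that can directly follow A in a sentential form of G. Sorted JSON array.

Compute FIRST by fixpoint:
pass 1:
  A via A→b a: +{b}
  S via S→A A: +{b}
  S via S→a b: +{a}
  FIRST(S)={a,b}  FIRST(A)={b}
pass 2:
  A via A→S S: +{a}
  FIRST(S)={a,b}  FIRST(A)={a,b}
pass 3: (no change)
  FIRST(S)={a,b}  FIRST(A)={a,b}

FOLLOW sets:
FOLLOW(S) := {$}
round 1:
  A→S S: FOLLOW(S) ⊇ FIRST(S) = {a,b}; new: +{a,b}
  S→A A: FOLLOW(A) ⊇ FIRST(A) = {a,b}; new: +{a,b}
  S→A A: FOLLOW(A) ⊇ FOLLOW(S) ⊇ {$,a,b}; new: +{$}
  FOLLOW[S]={$,a,b}  FOLLOW[A]={$,a,b}
round 2: (stable)
  FOLLOW[S]={$,a,b}  FOLLOW[A]={$,a,b}

FOLLOW(A) = ["$", "a", "b"]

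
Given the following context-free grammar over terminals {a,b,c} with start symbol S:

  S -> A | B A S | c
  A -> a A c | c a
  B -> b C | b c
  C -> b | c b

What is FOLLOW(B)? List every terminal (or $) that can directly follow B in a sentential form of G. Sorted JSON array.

Compute FIRST by fixpoint:
pass 1:
  A via A→a A c: +{a}
  A via A→c a: +{c}
  B via B→b C: +{b}
  C via C→b: +{b}
  C via C→c b: +{c}
  S via S→A: +{a,c}
  S via S→B A S: +{b}
  FIRST(S)={a,b,c}  FIRST(A)={a,c}  FIRST(B)={b}  FIRST(C)={b,c}
pass 2: — fixpoint
  FIRST(S)={a,b,c}  FIRST(A)={a,c}  FIRST(B)={b}  FIRST(C)={b,c}

FOLLOW sets:
initialize: $ ∈ FOLLOW(S)
iter 1:
  A→a A c: FOLLOW(A) ⊇ FIRST(c) = {c}; new: +{c}
  S→A: FOLLOW(A) ⊇ FOLLOW(S) ⊇ {$}; new: +{$}
  S→B A S: FOLLOW(B) ⊇ FIRST(A) = {a,c}; new: +{a,c}
  S→B A S: FOLLOW(A) ⊇ FIRST(S) = {a,b,c}; new: +{a,b}
  FOLLOW(S)={$}  FOLLOW(A)={$,a,b,c}  FOLLOW(B)={a,c}  FOLLOW(C)={}
iter 2:
  B→b C: FOLLOW(C) ⊇ FOLLOW(B) ⊇ {a,c}; new: +{a,c}
  FOLLOW(S)={$}  FOLLOW(A)={$,a,b,c}  FOLLOW(B)={a,c}  FOLLOW(C)={a,c}
iter 3: (stable)
  FOLLOW(S)={$}  FOLLOW(A)={$,a,b,c}  FOLLOW(B)={a,c}  FOLLOW(C)={a,c}

FOLLOW(B) = ["a", "c"]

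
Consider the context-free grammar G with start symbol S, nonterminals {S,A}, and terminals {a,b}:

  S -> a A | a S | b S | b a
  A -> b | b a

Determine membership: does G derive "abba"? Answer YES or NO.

CNF form of G:
  S -> T0 S | T0 T1 | T1 A | T1 S
  A -> T0 T1 | b
  T0 -> b
  T1 -> a

CYK table (by increasing span):
  cell(0,0) a: {T1}  orig:{}
  cell(1,1) b: {A,T0}  orig:{A}
  cell(2,2) b: {A,T0}  orig:{A}
  cell(3,3) a: {T1}  orig:{}
  cell(0,1) ab: {S}
  cell(1,2) bb: ∅
  cell(2,3) ba: {A,S}
  cell(0,2) abb: ∅
  cell(1,3) bba: {S}
  cell(0,3) abba: {S}

S ∈ T[0,3] ⇒ YES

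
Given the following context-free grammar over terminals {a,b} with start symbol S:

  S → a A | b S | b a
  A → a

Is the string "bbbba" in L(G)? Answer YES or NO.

CNF form of G:
  S -> T0 A | T1 S | T1 T0
  A -> a
  T0 -> a
  T1 -> b

CYK table (by increasing span):
  [0..0]={T1}  "b"  orig:{}
  [1..1]={T1}  "b"  orig:{}
  [2..2]={T1}  "b"  orig:{}
  [3..3]={T1}  "b"  orig:{}
  [4..4]={A,T0}  "a"  orig:{A}
  [0..1]=∅  "bb"
  [1..2]=∅  "bb"
  [2..3]=∅  "bb"
  [3..4]={S}  "ba"
  [0..2]=∅  "bbb"
  [1..3]=∅  "bbb"
  [2..4]={S}  "bba"
  [0..3]=∅  "bbbb"
  [1..4]={S}  "bbba"
  [0..4]={S}  "bbbba"

S ∈ T[0,4] ⇒ YES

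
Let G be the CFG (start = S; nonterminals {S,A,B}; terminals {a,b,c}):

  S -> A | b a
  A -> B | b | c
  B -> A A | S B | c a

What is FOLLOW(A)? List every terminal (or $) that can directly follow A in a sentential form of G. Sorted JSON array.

FIRST sets, iterate to fixpoint:
[1]
  A via A→b: +{b}
  A via A→c: +{c}
  B via B→A A: +{b,c}
  S via S→A: +{b,c}
  S: {b,c}  A: {b,c}  B: {b,c}
[2] done
  S: {b,c}  A: {b,c}  B: {b,c}

FOLLOW iteration:
initialize: $ ∈ FOLLOW(S)
round 1:
  B→A A: FOLLOW(A) ⊇ FIRST(A) = {b,c}; new: +{b,c}
  B→S B: FOLLOW(S) ⊇ FIRST(B) = {b,c}; new: +{b,c}
  S→A: FOLLOW(A) ⊇ FOLLOW(S) ⊇ {$,b,c}; new: +{$}
  FOLLOW(S)={$,b,c}  FOLLOW(A)={$,b,c}  FOLLOW(B)={}
round 2:
  A→B: FOLLOW(B) ⊇ FOLLOW(A) ⊇ {$,b,c}; new: +{$,b,c}
  FOLLOW(S)={$,b,c}  FOLLOW(A)={$,b,c}  FOLLOW(B)={$,b,c}
round 3: — fixpoint
  FOLLOW(S)={$,b,c}  FOLLOW(A)={$,b,c}  FOLLOW(B)={$,b,c}

FOLLOW(A) = ["$", "b", "c"]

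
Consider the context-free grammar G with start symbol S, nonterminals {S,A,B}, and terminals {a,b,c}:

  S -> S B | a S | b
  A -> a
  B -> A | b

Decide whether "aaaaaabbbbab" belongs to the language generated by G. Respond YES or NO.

CNF form of G:
  S -> S B | T0 S | b
  A -> a
  B -> a | b
  T0 -> a

CYK table (by increasing span):
  [0..0]={A,B,T0}  "a"  orig:{A,B}
  [1..1]={A,B,T0}  "a"  orig:{A,B}
  [2..2]={A,B,T0}  "a"  orig:{A,B}
  [3..3]={A,B,T0}  "a"  orig:{A,B}
  [4..4]={A,B,T0}  "a"  orig:{A,B}
  [5..5]={A,B,T0}  "a"  orig:{A,B}
  [6..6]={B,S}  "b"
  [7..7]={B,S}  "b"
  [8..8]={B,S}  "b"
  [9..9]={B,S}  "b"
  [10..10]={A,B,T0}  "a"  orig:{A,B}
  [11..11]={B,S}  "b"
  [0..1]=∅  "aa"
  [1..2]=∅  "aa"
  [2..3]=∅  "aa"
  [3..4]=∅  "aa"
  [4..5]=∅  "aa"
  [5..6]={S}  "ab"
  [6..7]={S}  "bb"
  [7..8]={S}  "bb"
  [8..9]={S}  "bb"
  [9..10]={S}  "ba"
  [10..11]={S}  "ab"
  [0..2]=∅  "aaa"
  [1..3]=∅  "aaa"
  [2..4]=∅  "aaa"
  [3..5]=∅  "aaa"
  [4..6]={S}  "aab"
  [5..7]={S}  "abb"
  [6..8]={S}  "bbb"
  [7..9]={S}  "bbb"
  [8..10]={S}  "bba"
  [9..11]={S}  "bab"
  [0..3]=∅  "aaaa"
  [1..4]=∅  "aaaa"
  [2..5]=∅  "aaaa"
  [3..6]={S}  "aaab"
  [4..7]={S}  "aabb"
  [5..8]={S}  "abbb"
  [6..9]={S}  "bbbb"
  [7..10]={S}  "bbba"
  [8..11]={S}  "bbab"
  [0..4]=∅  "aaaaa"
  [1..5]=∅  "aaaaa"
  [2..6]={S}  "aaaab"
  [3..7]={S}  "aaabb"
  [4..8]={S}  "aabbb"
  [5..9]={S}  "abbbb"
  [6..10]={S}  "bbbba"
  [7..11]={S}  "bbbab"
  [0..5]=∅  "aaaaaa"
  [1..6]={S}  "aaaaab"
  [2..7]={S}  "aaaabb"
  [3..8]={S}  "aaabbb"
  [4..9]={S}  "aabbbb"
  [5..10]={S}  "abbbba"
  [6..11]={S}  "bbbbab"
  [0..6]={S}  "aaaaaab"
  [1..7]={S}  "aaaaabb"
  [2..8]={S}  "aaaabbb"
  [3..9]={S}  "aaabbbb"
  [4..10]={S}  "aabbbba"
  [5..11]={S}  "abbbbab"
  [0..7]={S}  "aaaaaabb"
  [1..8]={S}  "aaaaabbb"
  [2..9]={S}  "aaaabbbb"
  [3..10]={S}  "aaabbbba"
  [4..11]={S}  "aabbbbab"
  [0..8]={S}  "aaaaaabbb"
  [1..9]={S}  "aaaaabbbb"
  [2..10]={S}  "aaaabbbba"
  [3..11]={S}  "aaabbbbab"
  [0..9]={S}  "aaaaaabbbb"
  [1..10]={S}  "aaaaabbbba"
  [2..11]={S}  "aaaabbbbab"
  [0..10]={S}  "aaaaaabbbba"
  [1..11]={S}  "aaaaabbbbab"
  [0..11]={S}  "aaaaaabbbbab"

S ∈ T[0,11] ⇒ YES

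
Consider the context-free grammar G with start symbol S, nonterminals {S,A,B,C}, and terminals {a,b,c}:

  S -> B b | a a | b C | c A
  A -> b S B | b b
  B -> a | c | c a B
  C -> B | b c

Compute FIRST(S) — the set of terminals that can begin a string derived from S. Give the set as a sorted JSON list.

FIRST iteration:
iter 1:
  A via A→b S B: +{b}
  B via B→a: +{a}
  B via B→c: +{c}
  C via C→B: +{a,c}
  C via C→b c: +{b}
  S via S→B b: +{a,c}
  S via S→b C: +{b}
  S: {a,b,c}  A: {b}  B: {a,c}  C: {a,b,c}
iter 2: done
  S: {a,b,c}  A: {b}  B: {a,c}  C: {a,b,c}

FIRST(S) = ["a", "b", "c"]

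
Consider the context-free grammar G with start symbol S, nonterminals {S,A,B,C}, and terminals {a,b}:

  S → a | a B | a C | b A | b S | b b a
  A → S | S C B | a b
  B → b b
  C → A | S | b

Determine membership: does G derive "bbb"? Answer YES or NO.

Convert to CNF:
  S -> T0 B | T0 C | T1 A | T1 S | T1 X6 | a
  A -> S X2 | T0 B | T0 C | T0 T1 | T1 A | T1 S | T1 X3 | a
  B -> T1 T1
  C -> S X4 | T0 B | T0 C | T0 T1 | T1 A | T1 S | T1 X5 | a | b
  T0 -> a
  T1 -> b
  X2 -> C B
  X3 -> T1 T0
  X4 -> C B
  X5 -> T1 T0
  X6 -> T1 T0

Fill CYK table bottom-up:
  cell(0,0) b: {C,T1}  orig:{C}
  cell(1,1) b: {C,T1}  orig:{C}
  cell(2,2) b: {C,T1}  orig:{C}
  cell(0,1) bb: {B}
  cell(1,2) bb: {B}
  cell(0,2) bbb: {X2,X4}  orig:{}

S ∉ T[0,2] ⇒ NO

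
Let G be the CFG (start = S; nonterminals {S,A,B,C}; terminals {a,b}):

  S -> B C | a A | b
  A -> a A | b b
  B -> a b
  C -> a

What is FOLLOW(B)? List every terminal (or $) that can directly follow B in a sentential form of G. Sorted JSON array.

Compute FIRST by fixpoint:
round 1:
  A via A→a A: +{a}
  A via A→b b: +{b}
  B via B→a b: +{a}
  C via C→a: +{a}
  S via S→B C: +{a}
  S via S→b: +{b}
  S: {a,b}  A: {a,b}  B: {a}  C: {a}
round 2: done
  S: {a,b}  A: {a,b}  B: {a}  C: {a}

Compute FOLLOW by fixpoint:
initialize: $ ∈ FOLLOW(S)
pass 1:
  S→B C: FOLLOW(B) ⊇ FIRST(C) = {a}; new: +{a}
  S→B C: FOLLOW(C) ⊇ FOLLOW(S) ⊇ {$}; new: +{$}
  S→a A: FOLLOW(A) ⊇ FOLLOW(S) ⊇ {$}; new: +{$}
  FOLLOW(S)={$}  FOLLOW(A)={$}  FOLLOW(B)={a}  FOLLOW(C)={$}
pass 2: (no change)
  FOLLOW(S)={$}  FOLLOW(A)={$}  FOLLOW(B)={a}  FOLLOW(C)={$}

FOLLOW(B) = ["a"]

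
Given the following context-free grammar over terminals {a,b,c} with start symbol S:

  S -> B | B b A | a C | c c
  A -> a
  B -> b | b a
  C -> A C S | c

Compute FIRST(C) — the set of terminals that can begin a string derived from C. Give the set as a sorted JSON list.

FIRST iteration:
iter 1:
  A via A→a: +{a}
  B via B→b: +{b}
  C via C→A C S: +{a}
  C via C→c: +{c}
  S via S→B: +{b}
  S via S→a C: +{a}
  S via S→c c: +{c}
  FIRST(S)={a,b,c}  FIRST(A)={a}  FIRST(B)={b}  FIRST(C)={a,c}
iter 2: (no change)
  FIRST(S)={a,b,c}  FIRST(A)={a}  FIRST(B)={b}  FIRST(C)={a,c}

FIRST(C) = ["a", "c"]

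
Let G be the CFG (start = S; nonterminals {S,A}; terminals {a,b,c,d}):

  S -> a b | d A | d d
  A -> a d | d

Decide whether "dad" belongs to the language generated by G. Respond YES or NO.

CNF form of G:
  S -> T0 T2 | T1 A | T1 T1
  A -> T0 T1 | d
  T0 -> a
  T1 -> d
  T2 -> b

CYK table (by increasing span):
  T[0,0] 'd' = {A,T1}  orig:{A}
  T[1,1] 'a' = {T0}  orig:{}
  T[2,2] 'd' = {A,T1}  orig:{A}
  T[0,1] 'da' = ∅
  T[1,2] 'ad' = {A}
  T[0,2] 'dad' = {S}

S ∈ T[0,2] ⇒ YES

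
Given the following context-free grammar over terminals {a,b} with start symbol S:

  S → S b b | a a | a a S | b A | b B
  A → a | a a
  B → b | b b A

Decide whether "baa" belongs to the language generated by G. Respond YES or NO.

Convert to CNF:
  S -> S X3 | T0 T0 | T0 X4 | T1 A | T1 B
  A -> T0 T0 | a
  B -> T1 X2 | b
  T0 -> a
  T1 -> b
  X2 -> T1 A
  X3 -> T1 T1
  X4 -> T0 S

CYK table (by increasing span):
  [0..0]={B,T1}  "b"  orig:{B}
  [1..1]={A,T0}  "a"  orig:{A}
  [2..2]={A,T0}  "a"  orig:{A}
  [0..1]={S,X2}  "ba"  orig:{S}
  [1..2]={A,S}  "aa"
  [0..2]={S,X2}  "baa"  orig:{S}

S ∈ T[0,2] ⇒ YES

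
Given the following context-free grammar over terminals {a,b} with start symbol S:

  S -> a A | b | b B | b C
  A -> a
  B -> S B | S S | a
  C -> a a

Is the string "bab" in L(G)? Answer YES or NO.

Convert to CNF:
  S -> T0 A | T1 B | T1 C | b
  A -> a
  B -> S B | S S | a
  C -> T0 T0
  T0 -> a
  T1 -> b

Fill CYK table bottom-up:
  cell(0,0) b: {S,T1}  orig:{S}
  cell(1,1) a: {A,B,T0}  orig:{A,B}
  cell(2,2) b: {S,T1}  orig:{S}
  cell(0,1) ba: {B,S}
  cell(1,2) ab: ∅
  cell(0,2) bab: {B}

S ∉ T[0,2] ⇒ NO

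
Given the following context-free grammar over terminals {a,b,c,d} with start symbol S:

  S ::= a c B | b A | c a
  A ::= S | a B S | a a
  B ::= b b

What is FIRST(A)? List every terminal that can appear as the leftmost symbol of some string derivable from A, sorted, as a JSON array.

FIRST sets, iterate to fixpoint:
iter 1:
  A via A→a B S: +{a}
  B via B→b b: +{b}
  S via S→a c B: +{a}
  S via S→b A: +{b}
  S via S→c a: +{c}
  FIRST[S]={a,b,c}  FIRST[A]={a}  FIRST[B]={b}
iter 2:
  A via A→S: +{b,c}
  FIRST[S]={a,b,c}  FIRST[A]={a,b,c}  FIRST[B]={b}
iter 3: (no change)
  FIRST[S]={a,b,c}  FIRST[A]={a,b,c}  FIRST[B]={b}

FIRST(A) = ["a", "b", "c"]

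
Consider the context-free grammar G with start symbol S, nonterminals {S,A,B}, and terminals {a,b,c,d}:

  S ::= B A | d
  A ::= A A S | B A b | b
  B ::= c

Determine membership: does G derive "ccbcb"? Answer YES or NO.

CNF form of G:
  S -> B A | d
  A -> A X1 | B X2 | b
  B -> c
  T0 -> b
  X1 -> A S
  X2 -> A T0

CYK fill:
  T[0,0] 'c' = {B}
  T[1,1] 'c' = {B}
  T[2,2] 'b' = {A,T0}  orig:{A}
  T[3,3] 'c' = {B}
  T[4,4] 'b' = {A,T0}  orig:{A}
  T[0,1] 'cc' = ∅
  T[1,2] 'cb' = {S}
  T[2,3] 'bc' = ∅
  T[3,4] 'cb' = {S}
  T[0,2] 'ccb' = ∅
  T[1,3] 'cbc' = ∅
  T[2,4] 'bcb' = {X1}  orig:{}
  T[0,3] 'ccbc' = ∅
  T[1,4] 'cbcb' = ∅
  T[0,4] 'ccbcb' = ∅

S ∉ T[0,4] ⇒ NO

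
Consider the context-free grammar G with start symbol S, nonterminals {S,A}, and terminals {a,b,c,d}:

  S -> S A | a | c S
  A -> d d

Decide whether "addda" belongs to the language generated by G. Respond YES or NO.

CNF form of G:
  S -> S A | T1 S | a
  A -> T0 T0
  T0 -> d
  T1 -> c

CYK fill:
  T[0,0] 'a' = {S}
  T[1,1] 'd' = {T0}  orig:{}
  T[2,2] 'd' = {T0}  orig:{}
  T[3,3] 'd' = {T0}  orig:{}
  T[4,4] 'a' = {S}
  T[0,1] 'ad' = ∅
  T[1,2] 'dd' = {A}
  T[2,3] 'dd' = {A}
  T[3,4] 'da' = ∅
  T[0,2] 'add' = {S}
  T[1,3] 'ddd' = ∅
  T[2,4] 'dda' = ∅
  T[0,3] 'addd' = ∅
  T[1,4] 'ddda' = ∅
  T[0,4] 'addda' = ∅

S ∉ T[0,4] ⇒ NO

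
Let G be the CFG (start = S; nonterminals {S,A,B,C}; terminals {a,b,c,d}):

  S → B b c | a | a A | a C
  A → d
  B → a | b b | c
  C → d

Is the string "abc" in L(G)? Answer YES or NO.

Convert to CNF:
  S -> B X3 | T2 A | T2 C | a
  A -> d
  B -> T0 T0 | a | c
  C -> d
  T0 -> b
  T1 -> c
  T2 -> a
  X3 -> T0 T1

CYK table (by increasing span):
  [0..0]={B,S,T2}  "a"  orig:{B,S}
  [1..1]={T0}  "b"  orig:{}
  [2..2]={B,T1}  "c"  orig:{B}
  [0..1]=∅  "ab"
  [1..2]={X3}  "bc"  orig:{}
  [0..2]={S}  "abc"

S ∈ T[0,2] ⇒ YES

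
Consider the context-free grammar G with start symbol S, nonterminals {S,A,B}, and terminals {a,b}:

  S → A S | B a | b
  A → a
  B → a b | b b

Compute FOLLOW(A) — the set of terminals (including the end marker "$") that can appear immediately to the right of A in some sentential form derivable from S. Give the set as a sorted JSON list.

FIRST iteration:
pass 1:
  A via A→a: +{a}
  B via B→a b: +{a}
  B via B→b b: +{b}
  S via S→A S: +{a}
  S via S→B a: +{b}
  S: {a,b}  A: {a}  B: {a,b}
pass 2: — fixpoint
  S: {a,b}  A: {a}  B: {a,b}

FOLLOW iteration:
seed FOLLOW(S) with $
round 1:
  S→A S: FOLLOW(A) ⊇ FIRST(S) = {a,b}; new: +{a,b}
  S→B a: FOLLOW(B) ⊇ FIRST(a) = {a}; new: +{a}
  S: {$}  A: {a,b}  B: {a}
round 2: done
  S: {$}  A: {a,b}  B: {a}

FOLLOW(A) = ["a", "b"]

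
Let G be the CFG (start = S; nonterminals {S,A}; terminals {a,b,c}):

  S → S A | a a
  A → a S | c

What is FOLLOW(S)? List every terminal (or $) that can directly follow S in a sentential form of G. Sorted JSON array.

FIRST sets, iterate to fixpoint:
pass 1:
  A via A→a S: +{a}
  A via A→c: +{c}
  S via S→a a: +{a}
  FIRST[S]={a}  FIRST[A]={a,c}
pass 2: — fixpoint
  FIRST[S]={a}  FIRST[A]={a,c}

FOLLOW iteration:
initialize: $ ∈ FOLLOW(S)
pass 1:
  S→S A: FOLLOW(S) ⊇ FIRST(A) = {a,c}; new: +{a,c}
  S→S A: FOLLOW(A) ⊇ FOLLOW(S) ⊇ {$,a,c}; new: +{$,a,c}
  S: {$,a,c}  A: {$,a,c}
pass 2: done
  S: {$,a,c}  A: {$,a,c}

FOLLOW(S) = ["$", "a", "c"]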